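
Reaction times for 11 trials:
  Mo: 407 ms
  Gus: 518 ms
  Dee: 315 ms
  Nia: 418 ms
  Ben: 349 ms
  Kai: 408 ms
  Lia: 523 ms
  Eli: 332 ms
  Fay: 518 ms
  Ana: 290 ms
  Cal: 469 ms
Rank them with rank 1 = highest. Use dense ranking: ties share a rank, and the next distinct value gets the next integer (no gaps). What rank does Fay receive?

2

Sorted (descending): 523, 518, 518, 469, 418, 408, 407, 349, 332, 315, 290
The 2 values of 518 share dense rank 2.
Remaining distinct values take the next consecutive integers.
Fay has value 518 ms → rank 2.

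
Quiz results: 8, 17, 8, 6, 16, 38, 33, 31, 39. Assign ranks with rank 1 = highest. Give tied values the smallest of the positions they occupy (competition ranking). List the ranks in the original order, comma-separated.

Sorted (descending): 39, 38, 33, 31, 17, 16, 8, 8, 6
The 2 values of 8 occupy positions 7–8 → each gets rank 7.

7, 5, 7, 9, 6, 2, 3, 4, 1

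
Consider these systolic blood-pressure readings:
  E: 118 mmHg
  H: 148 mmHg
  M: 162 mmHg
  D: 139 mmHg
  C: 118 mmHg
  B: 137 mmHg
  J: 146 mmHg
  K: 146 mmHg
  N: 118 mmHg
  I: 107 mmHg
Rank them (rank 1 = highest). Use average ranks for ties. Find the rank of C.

8

Sorted (descending): 162, 148, 146, 146, 139, 137, 118, 118, 118, 107
The 2 values of 146 occupy positions 3–4 → average rank (3+4)/2 = 3.5.
The 3 values of 118 occupy positions 7–9 → average rank 8.
C has value 118 mmHg → rank 8.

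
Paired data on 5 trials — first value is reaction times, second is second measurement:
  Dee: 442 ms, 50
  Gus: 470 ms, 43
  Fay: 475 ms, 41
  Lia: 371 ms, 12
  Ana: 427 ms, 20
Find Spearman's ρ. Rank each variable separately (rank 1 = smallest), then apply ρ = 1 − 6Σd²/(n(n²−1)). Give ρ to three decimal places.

Ranks of variable 1: 3, 4, 5, 1, 2
Ranks of variable 2: 5, 4, 3, 1, 2
d = r₁ − r₂: -2, 0, 2, 0, 0
d²: 4, 0, 4, 0, 0; Σd² = 8
ρ = 1 − 6·8/(5·24) = 1 − 48/120 = 0.600

0.600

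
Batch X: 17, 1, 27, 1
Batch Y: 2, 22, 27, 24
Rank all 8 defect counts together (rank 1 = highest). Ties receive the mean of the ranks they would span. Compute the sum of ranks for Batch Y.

Sorted (descending): 27, 27, 24, 22, 17, 2, 1, 1
The 2 values of 27 occupy positions 1–2 → average rank (1+2)/2 = 1.5.
The 2 values of 1 occupy positions 7–8 → average rank (7+8)/2 = 7.5.
Batch Y values → pooled ranks: 2→6, 22→4, 27→1.5, 24→3
Rank sum = 6 + 4 + 1.5 + 3 = 14.5

14.5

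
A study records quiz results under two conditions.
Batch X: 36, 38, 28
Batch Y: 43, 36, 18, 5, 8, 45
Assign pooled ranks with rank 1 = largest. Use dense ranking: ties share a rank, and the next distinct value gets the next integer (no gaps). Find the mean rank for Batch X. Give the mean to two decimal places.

Sorted (descending): 45, 43, 38, 36, 36, 28, 18, 8, 5
The 2 values of 36 share dense rank 4.
Remaining distinct values take the next consecutive integers.
Batch X values → pooled ranks: 36→4, 38→3, 28→5
Mean rank = (4 + 3 + 5) / 3 = 4.00

4.00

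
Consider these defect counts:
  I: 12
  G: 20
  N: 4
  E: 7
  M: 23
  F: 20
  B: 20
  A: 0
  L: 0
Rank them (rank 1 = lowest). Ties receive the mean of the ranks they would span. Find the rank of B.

Sorted (ascending): 0, 0, 4, 7, 12, 20, 20, 20, 23
The 2 values of 0 occupy positions 1–2 → average rank (1+2)/2 = 1.5.
The 3 values of 20 occupy positions 6–8 → average rank 7.
B has value 20 → rank 7.

7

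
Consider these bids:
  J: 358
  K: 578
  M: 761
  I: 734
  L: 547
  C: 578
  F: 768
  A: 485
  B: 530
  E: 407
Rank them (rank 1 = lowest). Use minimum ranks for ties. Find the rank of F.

Sorted (ascending): 358, 407, 485, 530, 547, 578, 578, 734, 761, 768
The 2 values of 578 occupy positions 6–7 → each gets rank 6.
F has value 768 → rank 10.

10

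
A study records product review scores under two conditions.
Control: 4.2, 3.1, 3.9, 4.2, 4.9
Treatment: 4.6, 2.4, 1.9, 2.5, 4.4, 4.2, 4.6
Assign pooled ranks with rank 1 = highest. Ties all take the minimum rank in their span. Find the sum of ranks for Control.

28

Sorted (descending): 4.9, 4.6, 4.6, 4.4, 4.2, 4.2, 4.2, 3.9, 3.1, 2.5, 2.4, 1.9
The 2 values of 4.6 occupy positions 2–3 → each gets rank 2.
The 3 values of 4.2 occupy positions 5–7 → each gets rank 5.
Control values → pooled ranks: 4.2→5, 3.1→9, 3.9→8, 4.2→5, 4.9→1
Rank sum = 5 + 9 + 8 + 5 + 1 = 28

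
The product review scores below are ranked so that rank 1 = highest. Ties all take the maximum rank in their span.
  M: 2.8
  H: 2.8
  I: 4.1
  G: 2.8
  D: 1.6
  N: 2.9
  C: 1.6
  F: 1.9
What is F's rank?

Sorted (descending): 4.1, 2.9, 2.8, 2.8, 2.8, 1.9, 1.6, 1.6
The 3 values of 2.8 occupy positions 3–5 → each gets rank 5.
The 2 values of 1.6 occupy positions 7–8 → each gets rank 8.
F has value 1.9 → rank 6.

6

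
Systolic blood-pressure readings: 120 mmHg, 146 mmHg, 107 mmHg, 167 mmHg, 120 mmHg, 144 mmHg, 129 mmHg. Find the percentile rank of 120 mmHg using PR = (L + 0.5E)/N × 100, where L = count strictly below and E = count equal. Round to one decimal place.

28.6

N = 7.
Strictly below 120: 1. Equal to 120: 2.
PR = (1 + 0.5·2)/7 × 100 = 28.6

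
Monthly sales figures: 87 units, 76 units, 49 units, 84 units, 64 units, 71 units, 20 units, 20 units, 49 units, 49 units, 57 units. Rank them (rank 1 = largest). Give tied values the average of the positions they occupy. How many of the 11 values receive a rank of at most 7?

Sorted (descending): 87, 84, 76, 71, 64, 57, 49, 49, 49, 20, 20
The 3 values of 49 occupy positions 7–9 → average rank 8.
The 2 values of 20 occupy positions 10–11 → average rank (10+11)/2 = 10.5.
Ranks ≤ 7: {1, 2, 3, 4, 5, 6} → 6 values.

6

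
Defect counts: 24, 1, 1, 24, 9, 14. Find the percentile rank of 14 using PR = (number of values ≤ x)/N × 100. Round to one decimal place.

66.7

N = 6.
Strictly below 14: 3. Equal to 14: 1.
PR = 4/6 × 100 = 66.7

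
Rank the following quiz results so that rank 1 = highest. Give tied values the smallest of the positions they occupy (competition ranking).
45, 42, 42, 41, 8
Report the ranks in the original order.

1, 2, 2, 4, 5

Sorted (descending): 45, 42, 42, 41, 8
The 2 values of 42 occupy positions 2–3 → each gets rank 2.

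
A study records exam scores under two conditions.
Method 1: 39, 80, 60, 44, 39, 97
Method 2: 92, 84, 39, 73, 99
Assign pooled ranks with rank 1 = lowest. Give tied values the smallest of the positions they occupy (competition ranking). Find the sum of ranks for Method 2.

Sorted (ascending): 39, 39, 39, 44, 60, 73, 80, 84, 92, 97, 99
The 3 values of 39 occupy positions 1–3 → each gets rank 1.
Method 2 values → pooled ranks: 92→9, 84→8, 39→1, 73→6, 99→11
Rank sum = 9 + 8 + 1 + 6 + 11 = 35

35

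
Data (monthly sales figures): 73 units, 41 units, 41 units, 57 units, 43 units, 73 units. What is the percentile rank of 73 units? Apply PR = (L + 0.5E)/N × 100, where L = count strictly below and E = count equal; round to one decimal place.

83.3

N = 6.
Strictly below 73: 4. Equal to 73: 2.
PR = (4 + 0.5·2)/6 × 100 = 83.3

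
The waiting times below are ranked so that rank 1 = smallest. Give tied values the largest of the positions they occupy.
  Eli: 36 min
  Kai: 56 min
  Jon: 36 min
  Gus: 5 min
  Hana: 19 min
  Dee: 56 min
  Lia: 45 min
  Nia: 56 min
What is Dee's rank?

Sorted (ascending): 5, 19, 36, 36, 45, 56, 56, 56
The 2 values of 36 occupy positions 3–4 → each gets rank 4.
The 3 values of 56 occupy positions 6–8 → each gets rank 8.
Dee has value 56 min → rank 8.

8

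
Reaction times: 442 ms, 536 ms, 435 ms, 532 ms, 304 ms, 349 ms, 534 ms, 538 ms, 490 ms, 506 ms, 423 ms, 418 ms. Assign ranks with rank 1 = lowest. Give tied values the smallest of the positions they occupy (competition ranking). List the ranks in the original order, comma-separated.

Sorted (ascending): 304, 349, 418, 423, 435, 442, 490, 506, 532, 534, 536, 538
No ties — each value takes its position as its rank.

6, 11, 5, 9, 1, 2, 10, 12, 7, 8, 4, 3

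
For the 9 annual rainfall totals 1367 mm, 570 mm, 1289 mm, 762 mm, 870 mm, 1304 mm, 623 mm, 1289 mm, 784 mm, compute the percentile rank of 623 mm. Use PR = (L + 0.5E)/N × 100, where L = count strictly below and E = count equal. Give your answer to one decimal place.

16.7

N = 9.
Strictly below 623: 1. Equal to 623: 1.
PR = (1 + 0.5·1)/9 × 100 = 16.7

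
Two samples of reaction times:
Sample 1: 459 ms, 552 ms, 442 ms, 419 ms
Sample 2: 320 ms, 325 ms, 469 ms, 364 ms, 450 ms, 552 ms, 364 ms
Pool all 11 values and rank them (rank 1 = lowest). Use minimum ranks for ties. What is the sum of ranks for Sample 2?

35

Sorted (ascending): 320, 325, 364, 364, 419, 442, 450, 459, 469, 552, 552
The 2 values of 364 occupy positions 3–4 → each gets rank 3.
The 2 values of 552 occupy positions 10–11 → each gets rank 10.
Sample 2 values → pooled ranks: 320→1, 325→2, 469→9, 364→3, 450→7, 552→10, 364→3
Rank sum = 1 + 2 + 9 + 3 + 7 + 10 + 3 = 35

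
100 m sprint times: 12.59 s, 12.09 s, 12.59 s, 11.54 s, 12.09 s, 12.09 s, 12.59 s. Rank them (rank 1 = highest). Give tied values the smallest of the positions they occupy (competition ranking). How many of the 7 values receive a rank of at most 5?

Sorted (descending): 12.59, 12.59, 12.59, 12.09, 12.09, 12.09, 11.54
The 3 values of 12.59 occupy positions 1–3 → each gets rank 1.
The 3 values of 12.09 occupy positions 4–6 → each gets rank 4.
Ranks ≤ 5: {1, 1, 1, 4, 4, 4} → 6 values.

6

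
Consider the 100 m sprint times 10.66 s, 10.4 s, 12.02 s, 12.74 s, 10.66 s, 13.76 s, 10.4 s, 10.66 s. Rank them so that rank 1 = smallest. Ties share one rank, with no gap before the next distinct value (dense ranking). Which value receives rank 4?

Sorted (ascending): 10.4, 10.4, 10.66, 10.66, 10.66, 12.02, 12.74, 13.76
The 2 values of 10.4 share dense rank 1.
The 3 values of 10.66 share dense rank 2.
Remaining distinct values take the next consecutive integers.
Rank 4 → value 12.74.

12.74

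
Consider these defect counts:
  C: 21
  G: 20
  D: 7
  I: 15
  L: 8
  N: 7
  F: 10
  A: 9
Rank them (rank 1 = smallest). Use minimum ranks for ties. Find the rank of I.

6

Sorted (ascending): 7, 7, 8, 9, 10, 15, 20, 21
The 2 values of 7 occupy positions 1–2 → each gets rank 1.
I has value 15 → rank 6.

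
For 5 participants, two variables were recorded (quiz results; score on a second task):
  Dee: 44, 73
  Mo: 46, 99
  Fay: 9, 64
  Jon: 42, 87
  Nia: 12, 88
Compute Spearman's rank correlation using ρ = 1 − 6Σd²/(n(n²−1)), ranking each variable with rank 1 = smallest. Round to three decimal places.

Ranks of variable 1: 4, 5, 1, 3, 2
Ranks of variable 2: 2, 5, 1, 3, 4
d = r₁ − r₂: 2, 0, 0, 0, -2
d²: 4, 0, 0, 0, 4; Σd² = 8
ρ = 1 − 6·8/(5·24) = 1 − 48/120 = 0.600

0.600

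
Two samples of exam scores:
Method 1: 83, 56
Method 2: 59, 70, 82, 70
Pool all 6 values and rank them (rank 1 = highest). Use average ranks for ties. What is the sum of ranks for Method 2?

14

Sorted (descending): 83, 82, 70, 70, 59, 56
The 2 values of 70 occupy positions 3–4 → average rank (3+4)/2 = 3.5.
Method 2 values → pooled ranks: 59→5, 70→3.5, 82→2, 70→3.5
Rank sum = 5 + 3.5 + 2 + 3.5 = 14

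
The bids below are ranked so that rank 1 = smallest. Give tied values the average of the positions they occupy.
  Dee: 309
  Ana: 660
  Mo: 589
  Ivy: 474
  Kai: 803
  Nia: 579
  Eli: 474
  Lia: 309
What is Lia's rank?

1.5

Sorted (ascending): 309, 309, 474, 474, 579, 589, 660, 803
The 2 values of 309 occupy positions 1–2 → average rank (1+2)/2 = 1.5.
The 2 values of 474 occupy positions 3–4 → average rank (3+4)/2 = 3.5.
Lia has value 309 → rank 1.5.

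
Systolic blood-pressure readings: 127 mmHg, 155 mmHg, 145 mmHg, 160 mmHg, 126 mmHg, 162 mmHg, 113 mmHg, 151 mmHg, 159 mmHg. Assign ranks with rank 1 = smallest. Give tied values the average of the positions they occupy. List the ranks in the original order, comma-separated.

3, 6, 4, 8, 2, 9, 1, 5, 7

Sorted (ascending): 113, 126, 127, 145, 151, 155, 159, 160, 162
No ties — each value takes its position as its rank.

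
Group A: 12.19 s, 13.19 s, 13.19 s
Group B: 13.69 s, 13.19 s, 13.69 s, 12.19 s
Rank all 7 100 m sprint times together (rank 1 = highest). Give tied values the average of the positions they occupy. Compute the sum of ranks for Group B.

13.5

Sorted (descending): 13.69, 13.69, 13.19, 13.19, 13.19, 12.19, 12.19
The 2 values of 13.69 occupy positions 1–2 → average rank (1+2)/2 = 1.5.
The 3 values of 13.19 occupy positions 3–5 → average rank 4.
The 2 values of 12.19 occupy positions 6–7 → average rank (6+7)/2 = 6.5.
Group B values → pooled ranks: 13.69→1.5, 13.19→4, 13.69→1.5, 12.19→6.5
Rank sum = 1.5 + 4 + 1.5 + 6.5 = 13.5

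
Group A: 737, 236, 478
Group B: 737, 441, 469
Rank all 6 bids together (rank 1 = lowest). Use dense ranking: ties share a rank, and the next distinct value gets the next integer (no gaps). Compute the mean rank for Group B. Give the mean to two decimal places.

3.33

Sorted (ascending): 236, 441, 469, 478, 737, 737
The 2 values of 737 share dense rank 5.
Remaining distinct values take the next consecutive integers.
Group B values → pooled ranks: 737→5, 441→2, 469→3
Mean rank = (5 + 2 + 3) / 3 = 3.33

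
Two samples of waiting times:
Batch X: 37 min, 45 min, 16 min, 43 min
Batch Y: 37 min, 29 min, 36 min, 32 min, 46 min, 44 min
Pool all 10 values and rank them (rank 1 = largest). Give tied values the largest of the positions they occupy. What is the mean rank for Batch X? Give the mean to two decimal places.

5.50

Sorted (descending): 46, 45, 44, 43, 37, 37, 36, 32, 29, 16
The 2 values of 37 occupy positions 5–6 → each gets rank 6.
Batch X values → pooled ranks: 37→6, 45→2, 16→10, 43→4
Mean rank = (6 + 2 + 10 + 4) / 4 = 5.50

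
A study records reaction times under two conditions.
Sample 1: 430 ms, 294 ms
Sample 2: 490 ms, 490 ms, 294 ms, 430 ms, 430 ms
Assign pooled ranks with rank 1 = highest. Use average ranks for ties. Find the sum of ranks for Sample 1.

Sorted (descending): 490, 490, 430, 430, 430, 294, 294
The 2 values of 490 occupy positions 1–2 → average rank (1+2)/2 = 1.5.
The 3 values of 430 occupy positions 3–5 → average rank 4.
The 2 values of 294 occupy positions 6–7 → average rank (6+7)/2 = 6.5.
Sample 1 values → pooled ranks: 430→4, 294→6.5
Rank sum = 4 + 6.5 = 10.5

10.5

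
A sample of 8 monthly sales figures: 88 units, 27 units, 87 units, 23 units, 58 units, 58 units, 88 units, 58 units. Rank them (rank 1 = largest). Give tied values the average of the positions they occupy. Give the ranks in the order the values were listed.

Sorted (descending): 88, 88, 87, 58, 58, 58, 27, 23
The 2 values of 88 occupy positions 1–2 → average rank (1+2)/2 = 1.5.
The 3 values of 58 occupy positions 4–6 → average rank 5.

1.5, 7, 3, 8, 5, 5, 1.5, 5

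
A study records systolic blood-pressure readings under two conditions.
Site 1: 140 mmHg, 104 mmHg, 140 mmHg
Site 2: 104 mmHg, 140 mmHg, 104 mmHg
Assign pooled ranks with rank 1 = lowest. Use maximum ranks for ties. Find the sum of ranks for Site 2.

12

Sorted (ascending): 104, 104, 104, 140, 140, 140
The 3 values of 104 occupy positions 1–3 → each gets rank 3.
The 3 values of 140 occupy positions 4–6 → each gets rank 6.
Site 2 values → pooled ranks: 104→3, 140→6, 104→3
Rank sum = 3 + 6 + 3 = 12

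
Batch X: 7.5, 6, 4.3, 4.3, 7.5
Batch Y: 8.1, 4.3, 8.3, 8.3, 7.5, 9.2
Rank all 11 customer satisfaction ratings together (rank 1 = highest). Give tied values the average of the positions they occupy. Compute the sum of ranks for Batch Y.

Sorted (descending): 9.2, 8.3, 8.3, 8.1, 7.5, 7.5, 7.5, 6, 4.3, 4.3, 4.3
The 2 values of 8.3 occupy positions 2–3 → average rank (2+3)/2 = 2.5.
The 3 values of 7.5 occupy positions 5–7 → average rank 6.
The 3 values of 4.3 occupy positions 9–11 → average rank 10.
Batch Y values → pooled ranks: 8.1→4, 4.3→10, 8.3→2.5, 8.3→2.5, 7.5→6, 9.2→1
Rank sum = 4 + 10 + 2.5 + 2.5 + 6 + 1 = 26

26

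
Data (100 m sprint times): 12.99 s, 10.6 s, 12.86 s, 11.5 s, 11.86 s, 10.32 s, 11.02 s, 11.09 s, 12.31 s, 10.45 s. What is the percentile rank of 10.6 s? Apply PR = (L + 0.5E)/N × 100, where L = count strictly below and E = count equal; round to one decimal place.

N = 10.
Strictly below 10.6: 2. Equal to 10.6: 1.
PR = (2 + 0.5·1)/10 × 100 = 25.0

25.0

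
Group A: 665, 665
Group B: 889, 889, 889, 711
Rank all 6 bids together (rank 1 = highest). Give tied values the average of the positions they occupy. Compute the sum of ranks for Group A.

Sorted (descending): 889, 889, 889, 711, 665, 665
The 3 values of 889 occupy positions 1–3 → average rank 2.
The 2 values of 665 occupy positions 5–6 → average rank (5+6)/2 = 5.5.
Group A values → pooled ranks: 665→5.5, 665→5.5
Rank sum = 5.5 + 5.5 = 11

11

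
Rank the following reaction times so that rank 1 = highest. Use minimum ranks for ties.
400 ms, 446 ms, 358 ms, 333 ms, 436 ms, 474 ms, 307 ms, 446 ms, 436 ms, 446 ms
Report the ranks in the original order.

7, 2, 8, 9, 5, 1, 10, 2, 5, 2

Sorted (descending): 474, 446, 446, 446, 436, 436, 400, 358, 333, 307
The 3 values of 446 occupy positions 2–4 → each gets rank 2.
The 2 values of 436 occupy positions 5–6 → each gets rank 5.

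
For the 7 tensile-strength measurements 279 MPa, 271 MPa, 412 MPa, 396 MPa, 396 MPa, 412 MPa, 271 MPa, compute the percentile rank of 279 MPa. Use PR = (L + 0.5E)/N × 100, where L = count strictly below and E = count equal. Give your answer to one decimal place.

N = 7.
Strictly below 279: 2. Equal to 279: 1.
PR = (2 + 0.5·1)/7 × 100 = 35.7

35.7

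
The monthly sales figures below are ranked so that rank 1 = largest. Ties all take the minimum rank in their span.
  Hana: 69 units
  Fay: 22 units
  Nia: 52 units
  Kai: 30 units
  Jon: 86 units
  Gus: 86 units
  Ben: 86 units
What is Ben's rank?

1

Sorted (descending): 86, 86, 86, 69, 52, 30, 22
The 3 values of 86 occupy positions 1–3 → each gets rank 1.
Ben has value 86 units → rank 1.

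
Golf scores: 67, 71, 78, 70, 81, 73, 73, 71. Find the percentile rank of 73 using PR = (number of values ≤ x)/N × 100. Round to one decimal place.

75.0

N = 8.
Strictly below 73: 4. Equal to 73: 2.
PR = 6/8 × 100 = 75.0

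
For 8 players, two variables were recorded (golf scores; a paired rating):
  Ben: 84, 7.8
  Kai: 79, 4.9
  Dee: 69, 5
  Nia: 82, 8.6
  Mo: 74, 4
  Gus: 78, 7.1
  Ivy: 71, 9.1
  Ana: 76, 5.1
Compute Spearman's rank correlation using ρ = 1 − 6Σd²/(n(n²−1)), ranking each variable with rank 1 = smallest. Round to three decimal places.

Ranks of variable 1: 8, 6, 1, 7, 3, 5, 2, 4
Ranks of variable 2: 6, 2, 3, 7, 1, 5, 8, 4
d = r₁ − r₂: 2, 4, -2, 0, 2, 0, -6, 0
d²: 4, 16, 4, 0, 4, 0, 36, 0; Σd² = 64
ρ = 1 − 6·64/(8·63) = 1 − 384/504 = 0.238

0.238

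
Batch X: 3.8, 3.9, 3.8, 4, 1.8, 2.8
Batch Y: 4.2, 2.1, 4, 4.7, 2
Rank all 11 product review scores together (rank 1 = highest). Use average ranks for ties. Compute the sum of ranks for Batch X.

Sorted (descending): 4.7, 4.2, 4, 4, 3.9, 3.8, 3.8, 2.8, 2.1, 2, 1.8
The 2 values of 4 occupy positions 3–4 → average rank (3+4)/2 = 3.5.
The 2 values of 3.8 occupy positions 6–7 → average rank (6+7)/2 = 6.5.
Batch X values → pooled ranks: 3.8→6.5, 3.9→5, 3.8→6.5, 4→3.5, 1.8→11, 2.8→8
Rank sum = 6.5 + 5 + 6.5 + 3.5 + 11 + 8 = 40.5

40.5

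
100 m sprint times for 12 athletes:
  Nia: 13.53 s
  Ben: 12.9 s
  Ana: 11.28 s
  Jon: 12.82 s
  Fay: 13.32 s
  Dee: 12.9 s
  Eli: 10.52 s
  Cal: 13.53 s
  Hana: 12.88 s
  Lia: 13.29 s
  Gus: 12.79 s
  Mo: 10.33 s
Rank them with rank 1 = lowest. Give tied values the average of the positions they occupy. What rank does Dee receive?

7.5

Sorted (ascending): 10.33, 10.52, 11.28, 12.79, 12.82, 12.88, 12.9, 12.9, 13.29, 13.32, 13.53, 13.53
The 2 values of 12.9 occupy positions 7–8 → average rank (7+8)/2 = 7.5.
The 2 values of 13.53 occupy positions 11–12 → average rank (11+12)/2 = 11.5.
Dee has value 12.9 s → rank 7.5.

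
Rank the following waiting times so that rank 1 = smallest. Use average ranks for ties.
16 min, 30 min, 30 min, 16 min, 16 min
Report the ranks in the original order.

2, 4.5, 4.5, 2, 2

Sorted (ascending): 16, 16, 16, 30, 30
The 3 values of 16 occupy positions 1–3 → average rank 2.
The 2 values of 30 occupy positions 4–5 → average rank (4+5)/2 = 4.5.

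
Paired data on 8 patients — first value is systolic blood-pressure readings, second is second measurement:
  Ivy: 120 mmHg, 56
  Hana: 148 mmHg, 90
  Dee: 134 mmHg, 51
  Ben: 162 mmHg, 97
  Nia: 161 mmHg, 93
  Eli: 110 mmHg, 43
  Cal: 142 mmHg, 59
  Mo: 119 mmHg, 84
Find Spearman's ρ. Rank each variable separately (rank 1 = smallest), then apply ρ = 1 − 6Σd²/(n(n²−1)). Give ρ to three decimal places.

Ranks of variable 1: 3, 6, 4, 8, 7, 1, 5, 2
Ranks of variable 2: 3, 6, 2, 8, 7, 1, 4, 5
d = r₁ − r₂: 0, 0, 2, 0, 0, 0, 1, -3
d²: 0, 0, 4, 0, 0, 0, 1, 9; Σd² = 14
ρ = 1 − 6·14/(8·63) = 1 − 84/504 = 0.833

0.833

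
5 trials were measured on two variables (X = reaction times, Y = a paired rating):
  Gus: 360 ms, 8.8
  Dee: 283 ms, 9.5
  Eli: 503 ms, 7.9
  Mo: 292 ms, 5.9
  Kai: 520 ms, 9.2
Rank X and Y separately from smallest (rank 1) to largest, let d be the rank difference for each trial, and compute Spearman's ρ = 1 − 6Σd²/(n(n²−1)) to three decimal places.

-0.100

Ranks of variable 1: 3, 1, 4, 2, 5
Ranks of variable 2: 3, 5, 2, 1, 4
d = r₁ − r₂: 0, -4, 2, 1, 1
d²: 0, 16, 4, 1, 1; Σd² = 22
ρ = 1 − 6·22/(5·24) = 1 − 132/120 = -0.100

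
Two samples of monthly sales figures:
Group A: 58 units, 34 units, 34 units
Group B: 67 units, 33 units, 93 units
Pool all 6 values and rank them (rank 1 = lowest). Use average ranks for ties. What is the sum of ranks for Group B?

12

Sorted (ascending): 33, 34, 34, 58, 67, 93
The 2 values of 34 occupy positions 2–3 → average rank (2+3)/2 = 2.5.
Group B values → pooled ranks: 67→5, 33→1, 93→6
Rank sum = 5 + 1 + 6 = 12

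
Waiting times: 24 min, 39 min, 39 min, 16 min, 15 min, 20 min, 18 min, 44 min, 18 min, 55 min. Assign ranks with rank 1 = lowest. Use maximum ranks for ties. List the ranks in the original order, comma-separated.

Sorted (ascending): 15, 16, 18, 18, 20, 24, 39, 39, 44, 55
The 2 values of 18 occupy positions 3–4 → each gets rank 4.
The 2 values of 39 occupy positions 7–8 → each gets rank 8.

6, 8, 8, 2, 1, 5, 4, 9, 4, 10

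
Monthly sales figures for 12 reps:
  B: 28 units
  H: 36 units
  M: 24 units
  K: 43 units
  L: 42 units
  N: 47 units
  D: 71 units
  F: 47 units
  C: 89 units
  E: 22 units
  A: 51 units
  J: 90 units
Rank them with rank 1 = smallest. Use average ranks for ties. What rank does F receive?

Sorted (ascending): 22, 24, 28, 36, 42, 43, 47, 47, 51, 71, 89, 90
The 2 values of 47 occupy positions 7–8 → average rank (7+8)/2 = 7.5.
F has value 47 units → rank 7.5.

7.5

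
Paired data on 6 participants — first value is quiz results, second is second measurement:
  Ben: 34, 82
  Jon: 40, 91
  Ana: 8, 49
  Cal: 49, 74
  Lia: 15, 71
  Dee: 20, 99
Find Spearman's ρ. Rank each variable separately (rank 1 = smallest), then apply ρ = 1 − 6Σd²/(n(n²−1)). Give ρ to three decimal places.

0.486

Ranks of variable 1: 4, 5, 1, 6, 2, 3
Ranks of variable 2: 4, 5, 1, 3, 2, 6
d = r₁ − r₂: 0, 0, 0, 3, 0, -3
d²: 0, 0, 0, 9, 0, 9; Σd² = 18
ρ = 1 − 6·18/(6·35) = 1 − 108/210 = 0.486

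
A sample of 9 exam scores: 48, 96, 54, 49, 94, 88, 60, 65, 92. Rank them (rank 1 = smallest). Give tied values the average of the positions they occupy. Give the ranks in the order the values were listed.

1, 9, 3, 2, 8, 6, 4, 5, 7

Sorted (ascending): 48, 49, 54, 60, 65, 88, 92, 94, 96
No ties — each value takes its position as its rank.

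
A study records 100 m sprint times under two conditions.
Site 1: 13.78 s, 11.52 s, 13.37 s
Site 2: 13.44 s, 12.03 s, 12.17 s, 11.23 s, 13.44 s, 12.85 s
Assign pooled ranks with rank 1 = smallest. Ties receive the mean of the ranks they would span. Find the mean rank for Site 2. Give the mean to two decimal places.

4.67

Sorted (ascending): 11.23, 11.52, 12.03, 12.17, 12.85, 13.37, 13.44, 13.44, 13.78
The 2 values of 13.44 occupy positions 7–8 → average rank (7+8)/2 = 7.5.
Site 2 values → pooled ranks: 13.44→7.5, 12.03→3, 12.17→4, 11.23→1, 13.44→7.5, 12.85→5
Mean rank = (7.5 + 3 + 4 + 1 + 7.5 + 5) / 6 = 4.67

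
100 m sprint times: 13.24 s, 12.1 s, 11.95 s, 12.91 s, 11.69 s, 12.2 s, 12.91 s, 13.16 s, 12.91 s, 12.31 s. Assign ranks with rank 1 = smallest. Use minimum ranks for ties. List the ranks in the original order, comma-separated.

Sorted (ascending): 11.69, 11.95, 12.1, 12.2, 12.31, 12.91, 12.91, 12.91, 13.16, 13.24
The 3 values of 12.91 occupy positions 6–8 → each gets rank 6.

10, 3, 2, 6, 1, 4, 6, 9, 6, 5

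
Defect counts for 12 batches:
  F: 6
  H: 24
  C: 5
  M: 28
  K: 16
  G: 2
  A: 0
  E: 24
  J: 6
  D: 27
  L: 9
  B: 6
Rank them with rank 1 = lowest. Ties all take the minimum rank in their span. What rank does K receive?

8

Sorted (ascending): 0, 2, 5, 6, 6, 6, 9, 16, 24, 24, 27, 28
The 3 values of 6 occupy positions 4–6 → each gets rank 4.
The 2 values of 24 occupy positions 9–10 → each gets rank 9.
K has value 16 → rank 8.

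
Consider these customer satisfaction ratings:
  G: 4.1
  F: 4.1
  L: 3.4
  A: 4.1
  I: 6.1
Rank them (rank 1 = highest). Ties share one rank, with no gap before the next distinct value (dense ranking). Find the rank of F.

Sorted (descending): 6.1, 4.1, 4.1, 4.1, 3.4
The 3 values of 4.1 share dense rank 2.
Remaining distinct values take the next consecutive integers.
F has value 4.1 → rank 2.

2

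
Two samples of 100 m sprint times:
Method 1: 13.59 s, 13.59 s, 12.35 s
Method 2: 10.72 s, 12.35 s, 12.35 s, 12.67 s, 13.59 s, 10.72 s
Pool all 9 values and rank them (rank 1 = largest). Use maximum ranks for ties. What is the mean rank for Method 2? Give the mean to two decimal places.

Sorted (descending): 13.59, 13.59, 13.59, 12.67, 12.35, 12.35, 12.35, 10.72, 10.72
The 3 values of 13.59 occupy positions 1–3 → each gets rank 3.
The 3 values of 12.35 occupy positions 5–7 → each gets rank 7.
The 2 values of 10.72 occupy positions 8–9 → each gets rank 9.
Method 2 values → pooled ranks: 10.72→9, 12.35→7, 12.35→7, 12.67→4, 13.59→3, 10.72→9
Mean rank = (9 + 7 + 7 + 4 + 3 + 9) / 6 = 6.50

6.50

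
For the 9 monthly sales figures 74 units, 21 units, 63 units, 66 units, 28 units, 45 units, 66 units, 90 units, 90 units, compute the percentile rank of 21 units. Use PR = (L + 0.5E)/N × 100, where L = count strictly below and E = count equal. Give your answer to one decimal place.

5.6

N = 9.
Strictly below 21: 0. Equal to 21: 1.
PR = (0 + 0.5·1)/9 × 100 = 5.6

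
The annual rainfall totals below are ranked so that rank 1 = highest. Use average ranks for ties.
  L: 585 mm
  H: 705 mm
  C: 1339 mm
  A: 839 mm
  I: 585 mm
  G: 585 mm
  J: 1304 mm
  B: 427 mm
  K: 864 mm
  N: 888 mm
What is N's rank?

Sorted (descending): 1339, 1304, 888, 864, 839, 705, 585, 585, 585, 427
The 3 values of 585 occupy positions 7–9 → average rank 8.
N has value 888 mm → rank 3.

3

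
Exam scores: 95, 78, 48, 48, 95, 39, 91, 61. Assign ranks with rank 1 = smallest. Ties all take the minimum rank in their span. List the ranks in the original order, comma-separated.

Sorted (ascending): 39, 48, 48, 61, 78, 91, 95, 95
The 2 values of 48 occupy positions 2–3 → each gets rank 2.
The 2 values of 95 occupy positions 7–8 → each gets rank 7.

7, 5, 2, 2, 7, 1, 6, 4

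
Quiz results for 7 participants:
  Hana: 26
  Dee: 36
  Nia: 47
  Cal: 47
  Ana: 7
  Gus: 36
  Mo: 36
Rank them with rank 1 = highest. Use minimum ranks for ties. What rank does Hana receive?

Sorted (descending): 47, 47, 36, 36, 36, 26, 7
The 2 values of 47 occupy positions 1–2 → each gets rank 1.
The 3 values of 36 occupy positions 3–5 → each gets rank 3.
Hana has value 26 → rank 6.

6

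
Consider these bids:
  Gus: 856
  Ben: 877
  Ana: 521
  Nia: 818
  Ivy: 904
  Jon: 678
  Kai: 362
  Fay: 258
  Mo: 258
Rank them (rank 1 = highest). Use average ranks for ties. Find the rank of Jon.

Sorted (descending): 904, 877, 856, 818, 678, 521, 362, 258, 258
The 2 values of 258 occupy positions 8–9 → average rank (8+9)/2 = 8.5.
Jon has value 678 → rank 5.

5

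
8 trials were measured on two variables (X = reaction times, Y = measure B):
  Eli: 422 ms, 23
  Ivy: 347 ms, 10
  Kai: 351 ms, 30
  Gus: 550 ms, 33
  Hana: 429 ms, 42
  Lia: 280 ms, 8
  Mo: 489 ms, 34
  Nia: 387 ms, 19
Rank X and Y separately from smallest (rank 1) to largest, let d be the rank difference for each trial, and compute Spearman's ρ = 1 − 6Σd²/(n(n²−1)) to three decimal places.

0.833

Ranks of variable 1: 5, 2, 3, 8, 6, 1, 7, 4
Ranks of variable 2: 4, 2, 5, 6, 8, 1, 7, 3
d = r₁ − r₂: 1, 0, -2, 2, -2, 0, 0, 1
d²: 1, 0, 4, 4, 4, 0, 0, 1; Σd² = 14
ρ = 1 − 6·14/(8·63) = 1 − 84/504 = 0.833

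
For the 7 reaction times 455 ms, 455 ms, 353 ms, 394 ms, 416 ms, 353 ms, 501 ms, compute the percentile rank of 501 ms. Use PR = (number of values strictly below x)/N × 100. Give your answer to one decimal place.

N = 7.
Strictly below 501: 6. Equal to 501: 1.
PR = 6/7 × 100 = 85.7

85.7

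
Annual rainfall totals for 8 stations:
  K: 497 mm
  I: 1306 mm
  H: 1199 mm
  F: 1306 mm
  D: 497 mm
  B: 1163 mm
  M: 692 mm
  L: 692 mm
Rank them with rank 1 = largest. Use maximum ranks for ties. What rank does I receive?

2

Sorted (descending): 1306, 1306, 1199, 1163, 692, 692, 497, 497
The 2 values of 1306 occupy positions 1–2 → each gets rank 2.
The 2 values of 692 occupy positions 5–6 → each gets rank 6.
The 2 values of 497 occupy positions 7–8 → each gets rank 8.
I has value 1306 mm → rank 2.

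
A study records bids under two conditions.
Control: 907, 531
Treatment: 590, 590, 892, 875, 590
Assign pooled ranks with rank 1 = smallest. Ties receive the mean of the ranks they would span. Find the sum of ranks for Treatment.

Sorted (ascending): 531, 590, 590, 590, 875, 892, 907
The 3 values of 590 occupy positions 2–4 → average rank 3.
Treatment values → pooled ranks: 590→3, 590→3, 892→6, 875→5, 590→3
Rank sum = 3 + 3 + 6 + 5 + 3 = 20

20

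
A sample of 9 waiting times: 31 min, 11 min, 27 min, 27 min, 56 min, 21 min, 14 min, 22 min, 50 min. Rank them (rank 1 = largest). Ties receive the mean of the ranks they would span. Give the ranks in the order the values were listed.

3, 9, 4.5, 4.5, 1, 7, 8, 6, 2

Sorted (descending): 56, 50, 31, 27, 27, 22, 21, 14, 11
The 2 values of 27 occupy positions 4–5 → average rank (4+5)/2 = 4.5.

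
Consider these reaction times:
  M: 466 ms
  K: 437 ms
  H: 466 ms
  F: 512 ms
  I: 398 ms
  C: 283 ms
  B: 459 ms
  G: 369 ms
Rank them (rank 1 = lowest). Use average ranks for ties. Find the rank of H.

6.5

Sorted (ascending): 283, 369, 398, 437, 459, 466, 466, 512
The 2 values of 466 occupy positions 6–7 → average rank (6+7)/2 = 6.5.
H has value 466 ms → rank 6.5.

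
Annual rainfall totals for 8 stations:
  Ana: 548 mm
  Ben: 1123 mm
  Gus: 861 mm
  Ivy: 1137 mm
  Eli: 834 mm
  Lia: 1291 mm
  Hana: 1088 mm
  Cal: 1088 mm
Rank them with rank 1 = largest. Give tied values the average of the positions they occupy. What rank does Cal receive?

Sorted (descending): 1291, 1137, 1123, 1088, 1088, 861, 834, 548
The 2 values of 1088 occupy positions 4–5 → average rank (4+5)/2 = 4.5.
Cal has value 1088 mm → rank 4.5.

4.5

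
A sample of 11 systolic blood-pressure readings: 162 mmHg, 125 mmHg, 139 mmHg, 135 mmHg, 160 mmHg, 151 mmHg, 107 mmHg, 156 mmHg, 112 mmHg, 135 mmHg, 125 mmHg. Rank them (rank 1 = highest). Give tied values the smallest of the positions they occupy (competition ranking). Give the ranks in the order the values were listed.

1, 8, 5, 6, 2, 4, 11, 3, 10, 6, 8

Sorted (descending): 162, 160, 156, 151, 139, 135, 135, 125, 125, 112, 107
The 2 values of 135 occupy positions 6–7 → each gets rank 6.
The 2 values of 125 occupy positions 8–9 → each gets rank 8.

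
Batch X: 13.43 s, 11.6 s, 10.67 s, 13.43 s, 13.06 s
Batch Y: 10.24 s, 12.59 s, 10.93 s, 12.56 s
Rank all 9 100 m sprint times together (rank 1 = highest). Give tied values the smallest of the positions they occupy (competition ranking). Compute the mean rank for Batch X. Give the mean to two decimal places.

3.80

Sorted (descending): 13.43, 13.43, 13.06, 12.59, 12.56, 11.6, 10.93, 10.67, 10.24
The 2 values of 13.43 occupy positions 1–2 → each gets rank 1.
Batch X values → pooled ranks: 13.43→1, 11.6→6, 10.67→8, 13.43→1, 13.06→3
Mean rank = (1 + 6 + 8 + 1 + 3) / 5 = 3.80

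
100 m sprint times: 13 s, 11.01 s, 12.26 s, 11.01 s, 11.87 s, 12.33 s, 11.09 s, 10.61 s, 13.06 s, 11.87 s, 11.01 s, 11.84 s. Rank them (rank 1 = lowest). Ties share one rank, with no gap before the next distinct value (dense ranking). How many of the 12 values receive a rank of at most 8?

11

Sorted (ascending): 10.61, 11.01, 11.01, 11.01, 11.09, 11.84, 11.87, 11.87, 12.26, 12.33, 13, 13.06
The 3 values of 11.01 share dense rank 2.
The 2 values of 11.87 share dense rank 5.
Remaining distinct values take the next consecutive integers.
Ranks ≤ 8: {1, 2, 2, 2, 3, 4, 5, 5, 6, 7, 8} → 11 values.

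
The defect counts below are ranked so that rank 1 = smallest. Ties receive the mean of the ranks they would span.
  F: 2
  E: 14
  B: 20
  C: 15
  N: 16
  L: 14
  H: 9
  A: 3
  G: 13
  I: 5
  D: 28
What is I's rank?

3

Sorted (ascending): 2, 3, 5, 9, 13, 14, 14, 15, 16, 20, 28
The 2 values of 14 occupy positions 6–7 → average rank (6+7)/2 = 6.5.
I has value 5 → rank 3.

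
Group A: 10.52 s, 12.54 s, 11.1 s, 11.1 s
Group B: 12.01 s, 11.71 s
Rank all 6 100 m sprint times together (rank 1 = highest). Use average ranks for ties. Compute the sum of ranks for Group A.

Sorted (descending): 12.54, 12.01, 11.71, 11.1, 11.1, 10.52
The 2 values of 11.1 occupy positions 4–5 → average rank (4+5)/2 = 4.5.
Group A values → pooled ranks: 10.52→6, 12.54→1, 11.1→4.5, 11.1→4.5
Rank sum = 6 + 1 + 4.5 + 4.5 = 16

16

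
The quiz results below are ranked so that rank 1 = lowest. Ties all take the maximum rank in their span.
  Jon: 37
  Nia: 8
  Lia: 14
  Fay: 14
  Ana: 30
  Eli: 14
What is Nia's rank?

Sorted (ascending): 8, 14, 14, 14, 30, 37
The 3 values of 14 occupy positions 2–4 → each gets rank 4.
Nia has value 8 → rank 1.

1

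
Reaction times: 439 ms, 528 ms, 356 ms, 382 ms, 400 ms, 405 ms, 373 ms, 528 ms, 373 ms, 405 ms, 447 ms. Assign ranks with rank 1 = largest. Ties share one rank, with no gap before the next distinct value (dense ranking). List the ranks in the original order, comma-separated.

3, 1, 8, 6, 5, 4, 7, 1, 7, 4, 2

Sorted (descending): 528, 528, 447, 439, 405, 405, 400, 382, 373, 373, 356
The 2 values of 528 share dense rank 1.
The 2 values of 405 share dense rank 4.
The 2 values of 373 share dense rank 7.
Remaining distinct values take the next consecutive integers.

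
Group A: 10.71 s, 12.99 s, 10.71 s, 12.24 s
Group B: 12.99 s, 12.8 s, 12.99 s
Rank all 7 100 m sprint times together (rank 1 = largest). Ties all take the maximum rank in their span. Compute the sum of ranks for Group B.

Sorted (descending): 12.99, 12.99, 12.99, 12.8, 12.24, 10.71, 10.71
The 3 values of 12.99 occupy positions 1–3 → each gets rank 3.
The 2 values of 10.71 occupy positions 6–7 → each gets rank 7.
Group B values → pooled ranks: 12.99→3, 12.8→4, 12.99→3
Rank sum = 3 + 4 + 3 = 10

10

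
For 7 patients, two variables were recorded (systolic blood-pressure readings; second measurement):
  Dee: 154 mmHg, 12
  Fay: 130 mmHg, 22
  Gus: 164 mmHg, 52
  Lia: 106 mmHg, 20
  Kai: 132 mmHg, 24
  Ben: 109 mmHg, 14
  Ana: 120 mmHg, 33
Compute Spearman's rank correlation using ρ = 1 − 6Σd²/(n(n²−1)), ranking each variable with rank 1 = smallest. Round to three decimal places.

0.321

Ranks of variable 1: 6, 4, 7, 1, 5, 2, 3
Ranks of variable 2: 1, 4, 7, 3, 5, 2, 6
d = r₁ − r₂: 5, 0, 0, -2, 0, 0, -3
d²: 25, 0, 0, 4, 0, 0, 9; Σd² = 38
ρ = 1 − 6·38/(7·48) = 1 − 228/336 = 0.321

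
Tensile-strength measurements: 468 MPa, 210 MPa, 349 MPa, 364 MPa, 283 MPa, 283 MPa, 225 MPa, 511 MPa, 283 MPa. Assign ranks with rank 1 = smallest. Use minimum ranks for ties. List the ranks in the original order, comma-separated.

8, 1, 6, 7, 3, 3, 2, 9, 3

Sorted (ascending): 210, 225, 283, 283, 283, 349, 364, 468, 511
The 3 values of 283 occupy positions 3–5 → each gets rank 3.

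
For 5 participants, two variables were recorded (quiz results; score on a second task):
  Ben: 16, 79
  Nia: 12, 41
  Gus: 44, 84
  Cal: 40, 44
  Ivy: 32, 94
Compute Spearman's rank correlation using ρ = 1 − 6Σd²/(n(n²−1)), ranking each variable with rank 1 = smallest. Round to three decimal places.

Ranks of variable 1: 2, 1, 5, 4, 3
Ranks of variable 2: 3, 1, 4, 2, 5
d = r₁ − r₂: -1, 0, 1, 2, -2
d²: 1, 0, 1, 4, 4; Σd² = 10
ρ = 1 − 6·10/(5·24) = 1 − 60/120 = 0.500

0.500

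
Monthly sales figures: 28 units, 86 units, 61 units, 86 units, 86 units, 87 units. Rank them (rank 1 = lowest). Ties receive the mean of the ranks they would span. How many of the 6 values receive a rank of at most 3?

2

Sorted (ascending): 28, 61, 86, 86, 86, 87
The 3 values of 86 occupy positions 3–5 → average rank 4.
Ranks ≤ 3: {1, 2} → 2 values.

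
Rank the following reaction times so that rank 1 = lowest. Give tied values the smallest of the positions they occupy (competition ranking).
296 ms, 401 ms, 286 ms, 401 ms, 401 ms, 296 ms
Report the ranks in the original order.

2, 4, 1, 4, 4, 2

Sorted (ascending): 286, 296, 296, 401, 401, 401
The 2 values of 296 occupy positions 2–3 → each gets rank 2.
The 3 values of 401 occupy positions 4–6 → each gets rank 4.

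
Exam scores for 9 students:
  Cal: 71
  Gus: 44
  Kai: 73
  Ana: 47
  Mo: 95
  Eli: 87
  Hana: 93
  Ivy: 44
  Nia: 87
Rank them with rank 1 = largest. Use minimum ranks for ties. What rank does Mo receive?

Sorted (descending): 95, 93, 87, 87, 73, 71, 47, 44, 44
The 2 values of 87 occupy positions 3–4 → each gets rank 3.
The 2 values of 44 occupy positions 8–9 → each gets rank 8.
Mo has value 95 → rank 1.

1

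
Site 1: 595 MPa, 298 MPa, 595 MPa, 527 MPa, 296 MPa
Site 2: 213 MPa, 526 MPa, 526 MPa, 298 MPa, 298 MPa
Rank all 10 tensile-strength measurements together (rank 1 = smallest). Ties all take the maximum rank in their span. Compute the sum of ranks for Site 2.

25

Sorted (ascending): 213, 296, 298, 298, 298, 526, 526, 527, 595, 595
The 3 values of 298 occupy positions 3–5 → each gets rank 5.
The 2 values of 526 occupy positions 6–7 → each gets rank 7.
The 2 values of 595 occupy positions 9–10 → each gets rank 10.
Site 2 values → pooled ranks: 213→1, 526→7, 526→7, 298→5, 298→5
Rank sum = 1 + 7 + 7 + 5 + 5 = 25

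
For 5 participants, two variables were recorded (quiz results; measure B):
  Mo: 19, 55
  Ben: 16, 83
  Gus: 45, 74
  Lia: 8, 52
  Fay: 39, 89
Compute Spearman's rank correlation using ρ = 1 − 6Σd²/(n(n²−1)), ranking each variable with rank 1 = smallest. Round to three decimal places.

0.500

Ranks of variable 1: 3, 2, 5, 1, 4
Ranks of variable 2: 2, 4, 3, 1, 5
d = r₁ − r₂: 1, -2, 2, 0, -1
d²: 1, 4, 4, 0, 1; Σd² = 10
ρ = 1 − 6·10/(5·24) = 1 − 60/120 = 0.500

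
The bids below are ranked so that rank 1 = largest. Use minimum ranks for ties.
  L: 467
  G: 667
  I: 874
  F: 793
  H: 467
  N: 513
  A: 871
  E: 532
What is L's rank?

Sorted (descending): 874, 871, 793, 667, 532, 513, 467, 467
The 2 values of 467 occupy positions 7–8 → each gets rank 7.
L has value 467 → rank 7.

7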